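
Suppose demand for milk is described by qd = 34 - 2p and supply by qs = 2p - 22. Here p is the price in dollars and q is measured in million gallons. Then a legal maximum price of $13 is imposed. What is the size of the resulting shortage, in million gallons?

In a free market, 34 - 2p = 2p - 22 gives the equilibrium p* = 14, q* = 6.
Because the ceiling (13) lies below the market-clearing price, it is binding.
At p = 13: qd = 34 - 2·13 = 8 and qs = 2·13 - 22 = 4.
Shortage = qd - qs = 8 - 4 = 4.

4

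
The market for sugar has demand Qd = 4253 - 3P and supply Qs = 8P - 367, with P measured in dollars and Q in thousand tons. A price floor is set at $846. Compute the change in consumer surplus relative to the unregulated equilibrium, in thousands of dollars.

-1002804

In a free market, 4253 - 3P = 8P - 367 gives the equilibrium P* = 420, Q* = 2993.
Since 846 > 420, the floor is binding.
At P = 846: Qd = 4253 - 3·846 = 1715 and Qs = 8·846 - 367 = 6401.
Consumer surplus without the control is ½ · (4253/3 - 420) · 2993 = 8958049/6.
With the floor, consumers buy 1715 units at 846, so CS = ½ · (4253/3 - 846) · 1715 = 2941225/6.
Change in consumer surplus = 2941225/6 - 8958049/6 = -1002804.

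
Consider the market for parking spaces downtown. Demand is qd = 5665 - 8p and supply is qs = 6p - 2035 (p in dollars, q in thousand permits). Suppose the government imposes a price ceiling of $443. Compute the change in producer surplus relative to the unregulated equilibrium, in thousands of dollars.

Equilibrium: 5665 - 8p = 6p - 2035, so 7700 = 14p and p* = 550, q* = 1265.
The ceiling of 443 is below the equilibrium price 550, so it binds.
At p = 443: qd = 5665 - 8·443 = 2121 and qs = 6·443 - 2035 = 623.
Producer surplus without the control is ½ · (550 - 2035/6) · 1265 = 1600225/12.
With the ceiling, producers sell 623 units at 443, so PS = ½ · (443 - 2035/6) · 623 = 388129/12.
Change in producer surplus = 388129/12 - 1600225/12 = -101008.

-101008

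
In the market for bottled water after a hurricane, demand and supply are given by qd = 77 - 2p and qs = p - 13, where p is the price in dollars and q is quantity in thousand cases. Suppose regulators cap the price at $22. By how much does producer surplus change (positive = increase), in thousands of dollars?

-104

Equilibrium: 77 - 2p = p - 13, so 90 = 3p and p* = 30, q* = 17.
The ceiling of 22 is below the equilibrium price 30, so it binds.
At p = 22: qd = 77 - 2·22 = 33 and qs = 22 - 13 = 9.
Producer surplus without the control is ½ · (30 - 13) · 17 = 144.5.
With the ceiling, producers sell 9 units at 22, so PS = ½ · (22 - 13) · 9 = 40.5.
Change in producer surplus = 40.5 - 144.5 = -104.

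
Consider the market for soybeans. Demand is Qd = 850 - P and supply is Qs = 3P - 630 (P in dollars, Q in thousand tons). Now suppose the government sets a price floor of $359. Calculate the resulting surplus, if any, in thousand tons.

Setting quantity demanded equal to quantity supplied, 850 - P = 3P - 630, gives P* = 370 and Q* = 480.
Since 359 is below P* = 370, the floor does not bind and the free-market outcome prevails.
Since the control does not bind, there is no surplus.

0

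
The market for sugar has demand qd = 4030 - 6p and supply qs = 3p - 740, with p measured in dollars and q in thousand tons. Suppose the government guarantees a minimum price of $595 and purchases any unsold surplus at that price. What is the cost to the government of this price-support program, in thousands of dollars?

Equilibrium: 4030 - 6p = 3p - 740, so 4770 = 9p and p* = 530, q* = 850.
Because the floor (595) lies above the market-clearing price, it is binding.
At p = 595: qd = 4030 - 6·595 = 460 and qs = 3·595 - 740 = 1045.
Surplus = qs - qd = 585.
Government expenditure = surplus × support price = 585 × 595 = 348075.

348075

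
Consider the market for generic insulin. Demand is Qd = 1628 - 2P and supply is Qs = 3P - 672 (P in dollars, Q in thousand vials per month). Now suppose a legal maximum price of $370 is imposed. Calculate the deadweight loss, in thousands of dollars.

30375

Setting quantity demanded equal to quantity supplied, 1628 - 2P = 3P - 672, gives P* = 460 and Q* = 708.
The ceiling of 370 is below the equilibrium price 460, so it binds.
At P = 370: Qd = 1628 - 2·370 = 888 and Qs = 3·370 - 672 = 438.
Quantity traded falls to 438. At Q = 438 the demand price is (1628 - 438)/2 = 595 and the supply price is (672 + 438)/3 = 370.
Deadweight loss = ½ · (595 - 370) · (708 - 438) = ½ · 225 · 270 = 30375.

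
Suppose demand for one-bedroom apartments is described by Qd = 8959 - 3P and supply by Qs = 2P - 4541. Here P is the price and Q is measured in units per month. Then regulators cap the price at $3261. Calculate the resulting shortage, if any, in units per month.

0

Equilibrium: 8959 - 3P = 2P - 4541, so 13500 = 5P and P* = 2700, Q* = 859.
Since 3261 is above P* = 2700, the ceiling does not bind and the free-market outcome prevails.
Since the control does not bind, there is no shortage.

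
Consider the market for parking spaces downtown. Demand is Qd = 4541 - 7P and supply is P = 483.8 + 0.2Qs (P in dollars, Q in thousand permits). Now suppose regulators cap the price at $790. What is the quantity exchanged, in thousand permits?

481

Rearranging supply gives Qs = 5P - 2419. In a free market, 4541 - 7P = 5P - 2419 gives the equilibrium P* = 580, Q* = 481.
The ceiling of 790 is above the equilibrium price 580, so it is not binding; the market clears at P* = 580, Q* = 481.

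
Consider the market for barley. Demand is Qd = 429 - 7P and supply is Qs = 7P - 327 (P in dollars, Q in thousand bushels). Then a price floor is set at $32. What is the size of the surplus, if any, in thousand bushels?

0

In a free market, 429 - 7P = 7P - 327 gives the equilibrium P* = 54, Q* = 51.
Since 32 is below P* = 54, the floor does not bind and the free-market outcome prevails.
Since the control does not bind, there is no surplus.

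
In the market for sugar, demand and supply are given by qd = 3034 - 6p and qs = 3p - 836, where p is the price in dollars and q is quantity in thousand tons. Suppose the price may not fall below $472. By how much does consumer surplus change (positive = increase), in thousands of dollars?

-13776

In a free market, 3034 - 6p = 3p - 836 gives the equilibrium p* = 430, q* = 454.
The floor of 472 is above the equilibrium price 430, so it binds.
At p = 472: qd = 3034 - 6·472 = 202 and qs = 3·472 - 836 = 580.
Consumer surplus without the control is ½ · (1517/3 - 430) · 454 = 51529/3.
With the floor, consumers buy 202 units at 472, so CS = ½ · (1517/3 - 472) · 202 = 10201/3.
Change in consumer surplus = 10201/3 - 51529/3 = -13776.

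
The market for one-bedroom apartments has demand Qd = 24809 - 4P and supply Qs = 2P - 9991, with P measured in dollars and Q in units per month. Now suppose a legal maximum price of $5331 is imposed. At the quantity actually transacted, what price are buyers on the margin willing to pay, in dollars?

6034.5

In a free market, 24809 - 4P = 2P - 9991 gives the equilibrium P* = 5800, Q* = 1609.
Since 5331 < 5800, the ceiling is binding.
At P = 5331: Qd = 24809 - 4·5331 = 3485 and Qs = 2·5331 - 9991 = 671.
Only 671 units reach the market. On the demand curve, the marginal buyer's willingness to pay at Q = 671 is (24809 - 671)/4 = 6034.5.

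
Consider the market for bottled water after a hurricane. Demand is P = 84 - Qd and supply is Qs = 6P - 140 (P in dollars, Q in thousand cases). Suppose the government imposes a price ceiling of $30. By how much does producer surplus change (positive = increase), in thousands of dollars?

-92

Rearranging demand gives Qd = 84 - P. Setting quantity demanded equal to quantity supplied, 84 - P = 6P - 140, gives P* = 32 and Q* = 52.
Because the ceiling (30) lies below the market-clearing price, it is binding.
At P = 30: Qd = 84 - 30 = 54 and Qs = 6·30 - 140 = 40.
Producer surplus without the control is ½ · (32 - 70/3) · 52 = 676/3.
With the ceiling, producers sell 40 units at 30, so PS = ½ · (30 - 70/3) · 40 = 400/3.
Change in producer surplus = 400/3 - 676/3 = -92.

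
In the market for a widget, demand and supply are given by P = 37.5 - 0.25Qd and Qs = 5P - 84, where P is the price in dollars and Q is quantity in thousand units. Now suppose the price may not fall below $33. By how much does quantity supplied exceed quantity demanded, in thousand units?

Rearranging demand gives Qd = 150 - 4P. Equilibrium: 150 - 4P = 5P - 84, so 234 = 9P and P* = 26, Q* = 46.
The floor of 33 is above the equilibrium price 26, so it binds.
At P = 33: Qd = 150 - 4·33 = 18 and Qs = 5·33 - 84 = 81.
Surplus = Qs - Qd = 81 - 18 = 63.

63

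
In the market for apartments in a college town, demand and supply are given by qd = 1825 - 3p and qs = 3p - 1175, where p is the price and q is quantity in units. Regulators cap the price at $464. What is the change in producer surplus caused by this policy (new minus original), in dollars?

In a free market, 1825 - 3p = 3p - 1175 gives the equilibrium p* = 500, q* = 325.
Since 464 < 500, the ceiling is binding.
At p = 464: qd = 1825 - 3·464 = 433 and qs = 3·464 - 1175 = 217.
Producer surplus without the control is ½ · (500 - 1175/3) · 325 = 105625/6.
With the ceiling, producers sell 217 units at 464, so PS = ½ · (464 - 1175/3) · 217 = 47089/6.
Change in producer surplus = 47089/6 - 105625/6 = -9756.

-9756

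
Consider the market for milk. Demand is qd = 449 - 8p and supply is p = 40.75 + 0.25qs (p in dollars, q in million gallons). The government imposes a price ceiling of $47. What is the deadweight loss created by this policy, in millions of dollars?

48

Rearranging supply gives qs = 4p - 163. Without the control the market clears where 449 - 8p = 4p - 163, i.e. p* = 51 and q* = 41.
The ceiling of 47 is below the equilibrium price 51, so it binds.
At p = 47: qd = 449 - 8·47 = 73 and qs = 4·47 - 163 = 25.
Quantity traded falls to 25. At q = 25 the demand price is (449 - 25)/8 = 53 and the supply price is (163 + 25)/4 = 47.
Deadweight loss = ½ · (53 - 47) · (41 - 25) = ½ · 6 · 16 = 48.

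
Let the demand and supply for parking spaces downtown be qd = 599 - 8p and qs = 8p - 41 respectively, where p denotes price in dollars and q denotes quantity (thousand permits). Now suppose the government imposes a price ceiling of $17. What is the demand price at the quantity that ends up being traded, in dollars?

Equilibrium: 599 - 8p = 8p - 41, so 640 = 16p and p* = 40, q* = 279.
The ceiling of 17 is below the equilibrium price 40, so it binds.
At p = 17: qd = 599 - 8·17 = 463 and qs = 8·17 - 41 = 95.
Only 95 units reach the market. On the demand curve, the marginal buyer's willingness to pay at q = 95 is (599 - 95)/8 = 63.

63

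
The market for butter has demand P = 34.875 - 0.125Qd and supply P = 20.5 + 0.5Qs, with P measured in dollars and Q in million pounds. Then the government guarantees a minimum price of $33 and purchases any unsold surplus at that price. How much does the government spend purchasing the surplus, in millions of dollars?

330

Rearranging demand gives Qd = 279 - 8P; rearranging supply gives Qs = 2P - 41. In a free market, 279 - 8P = 2P - 41 gives the equilibrium P* = 32, Q* = 23.
Since 33 > 32, the floor is binding.
At P = 33: Qd = 279 - 8·33 = 15 and Qs = 2·33 - 41 = 25.
Surplus = Qs - Qd = 10.
Government expenditure = surplus × support price = 10 × 33 = 330.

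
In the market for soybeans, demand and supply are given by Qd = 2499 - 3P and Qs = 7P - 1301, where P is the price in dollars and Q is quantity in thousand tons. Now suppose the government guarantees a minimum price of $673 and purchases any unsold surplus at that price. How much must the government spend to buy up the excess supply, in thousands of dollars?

1971890

Equilibrium: 2499 - 3P = 7P - 1301, so 3800 = 10P and P* = 380, Q* = 1359.
The floor of 673 is above the equilibrium price 380, so it binds.
At P = 673: Qd = 2499 - 3·673 = 480 and Qs = 7·673 - 1301 = 3410.
Surplus = Qs - Qd = 2930.
Government expenditure = surplus × support price = 2930 × 673 = 1971890.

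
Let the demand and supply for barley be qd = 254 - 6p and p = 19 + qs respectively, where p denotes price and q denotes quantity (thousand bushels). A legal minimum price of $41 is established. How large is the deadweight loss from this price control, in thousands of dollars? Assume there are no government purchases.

84

Rearranging supply gives qs = p - 19. Without the control the market clears where 254 - 6p = p - 19, i.e. p* = 39 and q* = 20.
Because the floor (41) lies above the market-clearing price, it is binding.
At p = 41: qd = 254 - 6·41 = 8 and qs = 41 - 19 = 22.
Quantity traded falls to 8. At q = 8 the demand price is (254 - 8)/6 = 41 and the supply price is 19 + 8 = 27.
Deadweight loss = ½ · (41 - 27) · (20 - 8) = ½ · 14 · 12 = 84.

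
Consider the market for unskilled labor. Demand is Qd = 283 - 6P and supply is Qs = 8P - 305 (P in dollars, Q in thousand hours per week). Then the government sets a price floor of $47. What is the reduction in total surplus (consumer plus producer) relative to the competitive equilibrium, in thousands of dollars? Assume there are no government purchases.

Equilibrium: 283 - 6P = 8P - 305, so 588 = 14P and P* = 42, Q* = 31.
Because the floor (47) lies above the market-clearing price, it is binding.
At P = 47: Qd = 283 - 6·47 = 1 and Qs = 8·47 - 305 = 71.
Quantity traded falls to 1. At Q = 1 the demand price is (283 - 1)/6 = 47 and the supply price is (305 + 1)/8 = 38.25.
Deadweight loss = ½ · (47 - 38.25) · (31 - 1) = ½ · 8.75 · 30 = 131.25.

131.25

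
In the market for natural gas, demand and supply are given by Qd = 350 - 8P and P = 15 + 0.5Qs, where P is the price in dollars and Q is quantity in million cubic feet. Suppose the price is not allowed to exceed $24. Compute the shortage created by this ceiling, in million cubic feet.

140

Rearranging supply gives Qs = 2P - 30. Without the control the market clears where 350 - 8P = 2P - 30, i.e. P* = 38 and Q* = 46.
Because the ceiling (24) lies below the market-clearing price, it is binding.
At P = 24: Qd = 350 - 8·24 = 158 and Qs = 2·24 - 30 = 18.
Shortage = Qd - Qs = 158 - 18 = 140.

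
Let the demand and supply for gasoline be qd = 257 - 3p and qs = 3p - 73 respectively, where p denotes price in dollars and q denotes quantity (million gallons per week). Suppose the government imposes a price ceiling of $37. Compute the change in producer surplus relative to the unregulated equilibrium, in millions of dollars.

-1170

Setting quantity demanded equal to quantity supplied, 257 - 3p = 3p - 73, gives p* = 55 and q* = 92.
The ceiling of 37 is below the equilibrium price 55, so it binds.
At p = 37: qd = 257 - 3·37 = 146 and qs = 3·37 - 73 = 38.
Producer surplus without the control is ½ · (55 - 73/3) · 92 = 4232/3.
With the ceiling, producers sell 38 units at 37, so PS = ½ · (37 - 73/3) · 38 = 722/3.
Change in producer surplus = 722/3 - 4232/3 = -1170.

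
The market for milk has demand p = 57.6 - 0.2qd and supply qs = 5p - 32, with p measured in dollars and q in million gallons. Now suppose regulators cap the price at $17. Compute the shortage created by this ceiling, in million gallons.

Rearranging demand gives qd = 288 - 5p. Without the control the market clears where 288 - 5p = 5p - 32, i.e. p* = 32 and q* = 128.
Since 17 < 32, the ceiling is binding.
At p = 17: qd = 288 - 5·17 = 203 and qs = 5·17 - 32 = 53.
Shortage = qd - qs = 203 - 53 = 150.

150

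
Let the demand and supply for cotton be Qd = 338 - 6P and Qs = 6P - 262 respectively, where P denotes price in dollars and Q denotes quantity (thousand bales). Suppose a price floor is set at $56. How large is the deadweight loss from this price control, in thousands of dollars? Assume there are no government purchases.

Setting quantity demanded equal to quantity supplied, 338 - 6P = 6P - 262, gives P* = 50 and Q* = 38.
Because the floor (56) lies above the market-clearing price, it is binding.
At P = 56: Qd = 338 - 6·56 = 2 and Qs = 6·56 - 262 = 74.
Quantity traded falls to 2. At Q = 2 the demand price is (338 - 2)/6 = 56 and the supply price is (262 + 2)/6 = 44.
Deadweight loss = ½ · (56 - 44) · (38 - 2) = ½ · 12 · 36 = 216.

216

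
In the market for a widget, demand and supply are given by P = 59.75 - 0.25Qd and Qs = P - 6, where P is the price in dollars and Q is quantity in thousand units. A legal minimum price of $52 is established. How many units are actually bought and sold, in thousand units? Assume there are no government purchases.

Rearranging demand gives Qd = 239 - 4P. Without the control the market clears where 239 - 4P = P - 6, i.e. P* = 49 and Q* = 43.
Because the floor (52) lies above the market-clearing price, it is binding.
At P = 52: Qd = 239 - 4·52 = 31 and Qs = 52 - 6 = 46.
The quantity actually transacted is the short side, demand: 31.

31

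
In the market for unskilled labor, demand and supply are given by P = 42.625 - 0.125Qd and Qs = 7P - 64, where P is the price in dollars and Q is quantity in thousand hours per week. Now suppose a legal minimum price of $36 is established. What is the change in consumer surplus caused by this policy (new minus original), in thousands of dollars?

Rearranging demand gives Qd = 341 - 8P. Without the control the market clears where 341 - 8P = 7P - 64, i.e. P* = 27 and Q* = 125.
Because the floor (36) lies above the market-clearing price, it is binding.
At P = 36: Qd = 341 - 8·36 = 53 and Qs = 7·36 - 64 = 188.
Consumer surplus without the control is ½ · (42.625 - 27) · 125 = 976.5625.
With the floor, consumers buy 53 units at 36, so CS = ½ · (42.625 - 36) · 53 = 175.5625.
Change in consumer surplus = 175.5625 - 976.5625 = -801.

-801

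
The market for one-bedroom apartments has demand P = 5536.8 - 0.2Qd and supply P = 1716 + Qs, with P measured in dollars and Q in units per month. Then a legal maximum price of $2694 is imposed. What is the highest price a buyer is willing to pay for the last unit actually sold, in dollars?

Rearranging demand gives Qd = 27684 - 5P; rearranging supply gives Qs = P - 1716. Setting quantity demanded equal to quantity supplied, 27684 - 5P = P - 1716, gives P* = 4900 and Q* = 3184.
Because the ceiling (2694) lies below the market-clearing price, it is binding.
At P = 2694: Qd = 27684 - 5·2694 = 14214 and Qs = 2694 - 1716 = 978.
Only 978 units reach the market. On the demand curve, the marginal buyer's willingness to pay at Q = 978 is (27684 - 978)/5 = 5341.2.

5341.2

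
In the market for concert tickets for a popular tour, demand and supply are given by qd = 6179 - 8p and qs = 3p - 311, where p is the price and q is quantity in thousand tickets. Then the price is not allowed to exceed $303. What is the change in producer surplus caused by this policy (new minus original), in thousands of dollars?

-295179.5

Setting quantity demanded equal to quantity supplied, 6179 - 8p = 3p - 311, gives p* = 590 and q* = 1459.
The ceiling of 303 is below the equilibrium price 590, so it binds.
At p = 303: qd = 6179 - 8·303 = 3755 and qs = 3·303 - 311 = 598.
Producer surplus without the control is ½ · (590 - 311/3) · 1459 = 2128681/6.
With the ceiling, producers sell 598 units at 303, so PS = ½ · (303 - 311/3) · 598 = 178802/3.
Change in producer surplus = 178802/3 - 2128681/6 = -295179.5.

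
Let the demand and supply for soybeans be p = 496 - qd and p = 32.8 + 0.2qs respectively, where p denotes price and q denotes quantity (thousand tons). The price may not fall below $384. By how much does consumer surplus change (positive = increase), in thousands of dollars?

-68226

Rearranging demand gives qd = 496 - p; rearranging supply gives qs = 5p - 164. In a free market, 496 - p = 5p - 164 gives the equilibrium p* = 110, q* = 386.
The floor of 384 is above the equilibrium price 110, so it binds.
At p = 384: qd = 496 - 384 = 112 and qs = 5·384 - 164 = 1756.
Consumer surplus without the control is ½ · (496 - 110) · 386 = 74498.
With the floor, consumers buy 112 units at 384, so CS = ½ · (496 - 384) · 112 = 6272.
Change in consumer surplus = 6272 - 74498 = -68226.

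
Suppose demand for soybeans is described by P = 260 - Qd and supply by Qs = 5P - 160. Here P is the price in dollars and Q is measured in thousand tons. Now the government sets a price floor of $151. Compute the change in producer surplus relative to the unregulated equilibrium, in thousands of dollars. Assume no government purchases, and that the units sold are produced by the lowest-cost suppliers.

Rearranging demand gives Qd = 260 - P. Equilibrium: 260 - P = 5P - 160, so 420 = 6P and P* = 70, Q* = 190.
Because the floor (151) lies above the market-clearing price, it is binding.
At P = 151: Qd = 260 - 151 = 109 and Qs = 5·151 - 160 = 595.
Producer surplus without the control is ½ · (70 - 32) · 190 = 3610.
With the floor, 109 units are sold at 151. The supply price at Q = 109 is 53.8, so PS = ½ · [(151 - 32) + (151 - 53.8)] · 109 = 11782.9.
Change in producer surplus = 11782.9 - 3610 = 8172.9.

8172.9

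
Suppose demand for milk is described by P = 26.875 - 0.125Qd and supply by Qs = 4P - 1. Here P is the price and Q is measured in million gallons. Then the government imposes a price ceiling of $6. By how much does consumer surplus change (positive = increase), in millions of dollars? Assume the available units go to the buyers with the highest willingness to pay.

Rearranging demand gives Qd = 215 - 8P. In a free market, 215 - 8P = 4P - 1 gives the equilibrium P* = 18, Q* = 71.
The ceiling of 6 is below the equilibrium price 18, so it binds.
At P = 6: Qd = 215 - 8·6 = 167 and Qs = 4·6 - 1 = 23.
Consumer surplus without the control is ½ · (26.875 - 18) · 71 = 315.0625.
With the ceiling, 23 units are sold at 6 (assume they go to the highest-value buyers). The demand price at Q = 23 is 24, so CS = ½ · [(26.875 - 6) + (24 - 6)] · 23 = 447.0625.
Change in consumer surplus = 447.0625 - 315.0625 = 132.

132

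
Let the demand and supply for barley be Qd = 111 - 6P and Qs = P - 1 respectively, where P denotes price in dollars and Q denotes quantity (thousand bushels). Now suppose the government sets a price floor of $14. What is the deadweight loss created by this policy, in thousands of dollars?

In a free market, 111 - 6P = P - 1 gives the equilibrium P* = 16, Q* = 15.
Since 14 is below P* = 16, the floor does not bind and the free-market outcome prevails.
Since the control does not bind, no trades are prevented and deadweight loss is zero.

0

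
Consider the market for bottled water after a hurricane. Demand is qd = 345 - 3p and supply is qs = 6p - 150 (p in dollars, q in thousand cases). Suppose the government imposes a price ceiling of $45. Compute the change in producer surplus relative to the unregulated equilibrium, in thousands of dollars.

In a free market, 345 - 3p = 6p - 150 gives the equilibrium p* = 55, q* = 180.
The ceiling of 45 is below the equilibrium price 55, so it binds.
At p = 45: qd = 345 - 3·45 = 210 and qs = 6·45 - 150 = 120.
Producer surplus without the control is ½ · (55 - 25) · 180 = 2700.
With the ceiling, producers sell 120 units at 45, so PS = ½ · (45 - 25) · 120 = 1200.
Change in producer surplus = 1200 - 2700 = -1500.

-1500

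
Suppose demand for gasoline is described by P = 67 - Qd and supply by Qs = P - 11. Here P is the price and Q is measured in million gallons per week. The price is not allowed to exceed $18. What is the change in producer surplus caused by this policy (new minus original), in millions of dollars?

Rearranging demand gives Qd = 67 - P. In a free market, 67 - P = P - 11 gives the equilibrium P* = 39, Q* = 28.
Because the ceiling (18) lies below the market-clearing price, it is binding.
At P = 18: Qd = 67 - 18 = 49 and Qs = 18 - 11 = 7.
Producer surplus without the control is ½ · (39 - 11) · 28 = 392.
With the ceiling, producers sell 7 units at 18, so PS = ½ · (18 - 11) · 7 = 24.5.
Change in producer surplus = 24.5 - 392 = -367.5.

-367.5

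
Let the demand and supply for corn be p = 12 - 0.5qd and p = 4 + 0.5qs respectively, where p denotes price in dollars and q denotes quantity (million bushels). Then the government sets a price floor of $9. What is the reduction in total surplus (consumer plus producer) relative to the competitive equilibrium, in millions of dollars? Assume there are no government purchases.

Rearranging demand gives qd = 24 - 2p; rearranging supply gives qs = 2p - 8. Equilibrium: 24 - 2p = 2p - 8, so 32 = 4p and p* = 8, q* = 8.
Because the floor (9) lies above the market-clearing price, it is binding.
At p = 9: qd = 24 - 2·9 = 6 and qs = 2·9 - 8 = 10.
Quantity traded falls to 6. At q = 6 the demand price is (24 - 6)/2 = 9 and the supply price is (8 + 6)/2 = 7.
Deadweight loss = ½ · (9 - 7) · (8 - 6) = ½ · 2 · 2 = 2.

2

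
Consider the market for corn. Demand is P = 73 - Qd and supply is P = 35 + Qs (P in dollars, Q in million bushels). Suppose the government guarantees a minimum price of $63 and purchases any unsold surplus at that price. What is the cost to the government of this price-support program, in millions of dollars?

1134

Rearranging demand gives Qd = 73 - P; rearranging supply gives Qs = P - 35. Without the control the market clears where 73 - P = P - 35, i.e. P* = 54 and Q* = 19.
Since 63 > 54, the floor is binding.
At P = 63: Qd = 73 - 63 = 10 and Qs = 63 - 35 = 28.
Surplus = Qs - Qd = 18.
Government expenditure = surplus × support price = 18 × 63 = 1134.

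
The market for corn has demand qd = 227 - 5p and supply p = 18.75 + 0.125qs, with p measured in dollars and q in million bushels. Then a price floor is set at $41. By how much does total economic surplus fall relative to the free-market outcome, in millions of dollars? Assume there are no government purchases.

585

Rearranging supply gives qs = 8p - 150. Without the control the market clears where 227 - 5p = 8p - 150, i.e. p* = 29 and q* = 82.
The floor of 41 is above the equilibrium price 29, so it binds.
At p = 41: qd = 227 - 5·41 = 22 and qs = 8·41 - 150 = 178.
Quantity traded falls to 22. At q = 22 the demand price is (227 - 22)/5 = 41 and the supply price is (150 + 22)/8 = 21.5.
Deadweight loss = ½ · (41 - 21.5) · (82 - 22) = ½ · 19.5 · 60 = 585.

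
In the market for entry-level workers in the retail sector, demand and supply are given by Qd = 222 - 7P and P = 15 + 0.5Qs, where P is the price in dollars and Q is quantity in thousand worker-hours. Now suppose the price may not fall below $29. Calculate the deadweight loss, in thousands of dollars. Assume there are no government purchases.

Rearranging supply gives Qs = 2P - 30. Without the control the market clears where 222 - 7P = 2P - 30, i.e. P* = 28 and Q* = 26.
Since 29 > 28, the floor is binding.
At P = 29: Qd = 222 - 7·29 = 19 and Qs = 2·29 - 30 = 28.
Quantity traded falls to 19. At Q = 19 the demand price is (222 - 19)/7 = 29 and the supply price is (30 + 19)/2 = 24.5.
Deadweight loss = ½ · (29 - 24.5) · (26 - 19) = ½ · 4.5 · 7 = 15.75.

15.75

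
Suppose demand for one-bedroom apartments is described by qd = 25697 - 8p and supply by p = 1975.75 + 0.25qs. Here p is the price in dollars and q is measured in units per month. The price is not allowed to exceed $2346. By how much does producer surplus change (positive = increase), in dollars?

-1084606

Rearranging supply gives qs = 4p - 7903. Without the control the market clears where 25697 - 8p = 4p - 7903, i.e. p* = 2800 and q* = 3297.
Because the ceiling (2346) lies below the market-clearing price, it is binding.
At p = 2346: qd = 25697 - 8·2346 = 6929 and qs = 4·2346 - 7903 = 1481.
Producer surplus without the control is ½ · (2800 - 1975.75) · 3297 = 1358776.125.
With the ceiling, producers sell 1481 units at 2346, so PS = ½ · (2346 - 1975.75) · 1481 = 274170.125.
Change in producer surplus = 274170.125 - 1358776.125 = -1084606.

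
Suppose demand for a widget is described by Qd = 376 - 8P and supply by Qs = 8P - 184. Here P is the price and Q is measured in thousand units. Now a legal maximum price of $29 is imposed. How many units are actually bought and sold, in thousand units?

48

Without the control the market clears where 376 - 8P = 8P - 184, i.e. P* = 35 and Q* = 96.
Because the ceiling (29) lies below the market-clearing price, it is binding.
At P = 29: Qd = 376 - 8·29 = 144 and Qs = 8·29 - 184 = 48.
The quantity actually transacted is the short side, supply: 48.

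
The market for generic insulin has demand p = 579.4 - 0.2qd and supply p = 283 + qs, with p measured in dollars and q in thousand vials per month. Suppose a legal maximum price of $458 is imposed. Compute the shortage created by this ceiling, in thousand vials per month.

432

Rearranging demand gives qd = 2897 - 5p; rearranging supply gives qs = p - 283. In a free market, 2897 - 5p = p - 283 gives the equilibrium p* = 530, q* = 247.
Because the ceiling (458) lies below the market-clearing price, it is binding.
At p = 458: qd = 2897 - 5·458 = 607 and qs = 458 - 283 = 175.
Shortage = qd - qs = 607 - 175 = 432.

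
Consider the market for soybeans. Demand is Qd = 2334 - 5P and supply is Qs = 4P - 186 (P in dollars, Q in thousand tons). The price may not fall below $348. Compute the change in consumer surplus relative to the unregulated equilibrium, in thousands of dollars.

In a free market, 2334 - 5P = 4P - 186 gives the equilibrium P* = 280, Q* = 934.
Since 348 > 280, the floor is binding.
At P = 348: Qd = 2334 - 5·348 = 594 and Qs = 4·348 - 186 = 1206.
Consumer surplus without the control is ½ · (466.8 - 280) · 934 = 87235.6.
With the floor, consumers buy 594 units at 348, so CS = ½ · (466.8 - 348) · 594 = 35283.6.
Change in consumer surplus = 35283.6 - 87235.6 = -51952.

-51952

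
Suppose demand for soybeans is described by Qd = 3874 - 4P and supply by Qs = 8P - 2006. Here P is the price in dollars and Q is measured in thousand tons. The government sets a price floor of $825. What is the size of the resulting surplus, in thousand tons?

In a free market, 3874 - 4P = 8P - 2006 gives the equilibrium P* = 490, Q* = 1914.
Since 825 > 490, the floor is binding.
At P = 825: Qd = 3874 - 4·825 = 574 and Qs = 8·825 - 2006 = 4594.
Surplus = Qs - Qd = 4594 - 574 = 4020.

4020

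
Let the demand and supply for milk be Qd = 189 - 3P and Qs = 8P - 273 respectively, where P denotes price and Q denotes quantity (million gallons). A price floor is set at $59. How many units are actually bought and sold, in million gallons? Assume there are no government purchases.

Equilibrium: 189 - 3P = 8P - 273, so 462 = 11P and P* = 42, Q* = 63.
Since 59 > 42, the floor is binding.
At P = 59: Qd = 189 - 3·59 = 12 and Qs = 8·59 - 273 = 199.
The quantity actually transacted is the short side, demand: 12.

12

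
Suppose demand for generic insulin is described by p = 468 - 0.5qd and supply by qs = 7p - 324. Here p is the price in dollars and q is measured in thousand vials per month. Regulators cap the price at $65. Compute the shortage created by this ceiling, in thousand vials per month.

Rearranging demand gives qd = 936 - 2p. In a free market, 936 - 2p = 7p - 324 gives the equilibrium p* = 140, q* = 656.
Since 65 < 140, the ceiling is binding.
At p = 65: qd = 936 - 2·65 = 806 and qs = 7·65 - 324 = 131.
Shortage = qd - qs = 806 - 131 = 675.

675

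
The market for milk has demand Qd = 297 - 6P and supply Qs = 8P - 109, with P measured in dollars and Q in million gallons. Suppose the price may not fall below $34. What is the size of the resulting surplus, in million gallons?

Equilibrium: 297 - 6P = 8P - 109, so 406 = 14P and P* = 29, Q* = 123.
Since 34 > 29, the floor is binding.
At P = 34: Qd = 297 - 6·34 = 93 and Qs = 8·34 - 109 = 163.
Surplus = Qs - Qd = 163 - 93 = 70.

70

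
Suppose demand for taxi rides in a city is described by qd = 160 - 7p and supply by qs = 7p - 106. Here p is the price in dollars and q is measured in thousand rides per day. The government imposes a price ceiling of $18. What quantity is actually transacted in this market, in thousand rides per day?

20

Without the control the market clears where 160 - 7p = 7p - 106, i.e. p* = 19 and q* = 27.
The ceiling of 18 is below the equilibrium price 19, so it binds.
At p = 18: qd = 160 - 7·18 = 34 and qs = 7·18 - 106 = 20.
The quantity actually transacted is the short side, supply: 20.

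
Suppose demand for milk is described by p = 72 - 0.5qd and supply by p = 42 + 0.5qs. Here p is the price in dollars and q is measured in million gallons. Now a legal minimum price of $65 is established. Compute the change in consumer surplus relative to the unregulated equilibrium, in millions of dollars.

-176

Rearranging demand gives qd = 144 - 2p; rearranging supply gives qs = 2p - 84. Setting quantity demanded equal to quantity supplied, 144 - 2p = 2p - 84, gives p* = 57 and q* = 30.
Since 65 > 57, the floor is binding.
At p = 65: qd = 144 - 2·65 = 14 and qs = 2·65 - 84 = 46.
Consumer surplus without the control is ½ · (72 - 57) · 30 = 225.
With the floor, consumers buy 14 units at 65, so CS = ½ · (72 - 65) · 14 = 49.
Change in consumer surplus = 49 - 225 = -176.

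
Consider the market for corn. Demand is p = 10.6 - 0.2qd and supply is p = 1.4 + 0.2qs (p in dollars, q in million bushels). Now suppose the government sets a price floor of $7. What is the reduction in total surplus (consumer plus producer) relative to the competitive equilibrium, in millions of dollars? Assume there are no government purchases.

5

Rearranging demand gives qd = 53 - 5p; rearranging supply gives qs = 5p - 7. Without the control the market clears where 53 - 5p = 5p - 7, i.e. p* = 6 and q* = 23.
Because the floor (7) lies above the market-clearing price, it is binding.
At p = 7: qd = 53 - 5·7 = 18 and qs = 5·7 - 7 = 28.
Quantity traded falls to 18. At q = 18 the demand price is (53 - 18)/5 = 7 and the supply price is (7 + 18)/5 = 5.
Deadweight loss = ½ · (7 - 5) · (23 - 18) = ½ · 2 · 5 = 5.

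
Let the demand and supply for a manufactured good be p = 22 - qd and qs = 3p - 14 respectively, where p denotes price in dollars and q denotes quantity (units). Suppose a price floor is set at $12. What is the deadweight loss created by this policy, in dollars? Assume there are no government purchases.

Rearranging demand gives qd = 22 - p. In a free market, 22 - p = 3p - 14 gives the equilibrium p* = 9, q* = 13.
The floor of 12 is above the equilibrium price 9, so it binds.
At p = 12: qd = 22 - 12 = 10 and qs = 3·12 - 14 = 22.
Quantity traded falls to 10. At q = 10 the demand price is 22 - 10 = 12 and the supply price is (14 + 10)/3 = 8.
Deadweight loss = ½ · (12 - 8) · (13 - 10) = ½ · 4 · 3 = 6.

6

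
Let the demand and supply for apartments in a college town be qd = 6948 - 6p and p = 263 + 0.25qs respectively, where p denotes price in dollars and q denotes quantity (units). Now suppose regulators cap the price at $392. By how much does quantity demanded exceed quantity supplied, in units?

4080

Rearranging supply gives qs = 4p - 1052. Setting quantity demanded equal to quantity supplied, 6948 - 6p = 4p - 1052, gives p* = 800 and q* = 2148.
Because the ceiling (392) lies below the market-clearing price, it is binding.
At p = 392: qd = 6948 - 6·392 = 4596 and qs = 4·392 - 1052 = 516.
Shortage = qd - qs = 4596 - 516 = 4080.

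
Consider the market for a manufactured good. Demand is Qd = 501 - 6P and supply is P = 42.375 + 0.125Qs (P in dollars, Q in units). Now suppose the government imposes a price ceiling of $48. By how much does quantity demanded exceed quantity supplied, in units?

Rearranging supply gives Qs = 8P - 339. Without the control the market clears where 501 - 6P = 8P - 339, i.e. P* = 60 and Q* = 141.
Since 48 < 60, the ceiling is binding.
At P = 48: Qd = 501 - 6·48 = 213 and Qs = 8·48 - 339 = 45.
Shortage = Qd - Qs = 213 - 45 = 168.

168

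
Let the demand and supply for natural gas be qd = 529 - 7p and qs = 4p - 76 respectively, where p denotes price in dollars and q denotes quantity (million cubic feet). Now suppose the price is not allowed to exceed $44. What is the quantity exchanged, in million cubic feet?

Setting quantity demanded equal to quantity supplied, 529 - 7p = 4p - 76, gives p* = 55 and q* = 144.
The ceiling of 44 is below the equilibrium price 55, so it binds.
At p = 44: qd = 529 - 7·44 = 221 and qs = 4·44 - 76 = 100.
The quantity actually transacted is the short side, supply: 100.

100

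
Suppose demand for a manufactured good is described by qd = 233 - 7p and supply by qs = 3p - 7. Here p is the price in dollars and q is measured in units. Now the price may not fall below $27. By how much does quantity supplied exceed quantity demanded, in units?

30

Setting quantity demanded equal to quantity supplied, 233 - 7p = 3p - 7, gives p* = 24 and q* = 65.
The floor of 27 is above the equilibrium price 24, so it binds.
At p = 27: qd = 233 - 7·27 = 44 and qs = 3·27 - 7 = 74.
Surplus = qs - qd = 74 - 44 = 30.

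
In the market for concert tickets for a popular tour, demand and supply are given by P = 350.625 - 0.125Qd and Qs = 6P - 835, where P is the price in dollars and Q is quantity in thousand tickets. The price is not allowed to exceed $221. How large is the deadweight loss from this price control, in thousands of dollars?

7985.25

Rearranging demand gives Qd = 2805 - 8P. Setting quantity demanded equal to quantity supplied, 2805 - 8P = 6P - 835, gives P* = 260 and Q* = 725.
Since 221 < 260, the ceiling is binding.
At P = 221: Qd = 2805 - 8·221 = 1037 and Qs = 6·221 - 835 = 491.
Quantity traded falls to 491. At Q = 491 the demand price is (2805 - 491)/8 = 289.25 and the supply price is (835 + 491)/6 = 221.
Deadweight loss = ½ · (289.25 - 221) · (725 - 491) = ½ · 68.25 · 234 = 7985.25.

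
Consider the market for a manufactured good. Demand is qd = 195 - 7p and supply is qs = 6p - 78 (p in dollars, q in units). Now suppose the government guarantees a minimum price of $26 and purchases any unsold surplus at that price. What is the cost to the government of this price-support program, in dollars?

Setting quantity demanded equal to quantity supplied, 195 - 7p = 6p - 78, gives p* = 21 and q* = 48.
The floor of 26 is above the equilibrium price 21, so it binds.
At p = 26: qd = 195 - 7·26 = 13 and qs = 6·26 - 78 = 78.
Surplus = qs - qd = 65.
Government expenditure = surplus × support price = 65 × 26 = 1690.

1690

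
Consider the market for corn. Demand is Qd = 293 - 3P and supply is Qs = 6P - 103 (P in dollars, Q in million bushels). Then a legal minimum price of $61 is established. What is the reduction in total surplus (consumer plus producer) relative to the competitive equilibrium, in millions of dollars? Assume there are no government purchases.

650.25

Equilibrium: 293 - 3P = 6P - 103, so 396 = 9P and P* = 44, Q* = 161.
The floor of 61 is above the equilibrium price 44, so it binds.
At P = 61: Qd = 293 - 3·61 = 110 and Qs = 6·61 - 103 = 263.
Quantity traded falls to 110. At Q = 110 the demand price is (293 - 110)/3 = 61 and the supply price is (103 + 110)/6 = 35.5.
Deadweight loss = ½ · (61 - 35.5) · (161 - 110) = ½ · 25.5 · 51 = 650.25.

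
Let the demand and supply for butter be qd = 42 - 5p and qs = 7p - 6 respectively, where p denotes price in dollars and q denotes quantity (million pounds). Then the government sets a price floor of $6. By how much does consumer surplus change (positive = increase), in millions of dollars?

-34

In a free market, 42 - 5p = 7p - 6 gives the equilibrium p* = 4, q* = 22.
Since 6 > 4, the floor is binding.
At p = 6: qd = 42 - 5·6 = 12 and qs = 7·6 - 6 = 36.
Consumer surplus without the control is ½ · (8.4 - 4) · 22 = 48.4.
With the floor, consumers buy 12 units at 6, so CS = ½ · (8.4 - 6) · 12 = 14.4.
Change in consumer surplus = 14.4 - 48.4 = -34.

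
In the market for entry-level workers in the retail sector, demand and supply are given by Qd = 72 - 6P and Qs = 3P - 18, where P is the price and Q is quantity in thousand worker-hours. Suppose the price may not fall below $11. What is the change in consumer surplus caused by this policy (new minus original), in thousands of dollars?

-9

Equilibrium: 72 - 6P = 3P - 18, so 90 = 9P and P* = 10, Q* = 12.
The floor of 11 is above the equilibrium price 10, so it binds.
At P = 11: Qd = 72 - 6·11 = 6 and Qs = 3·11 - 18 = 15.
Consumer surplus without the control is ½ · (12 - 10) · 12 = 12.
With the floor, consumers buy 6 units at 11, so CS = ½ · (12 - 11) · 6 = 3.
Change in consumer surplus = 3 - 12 = -9.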